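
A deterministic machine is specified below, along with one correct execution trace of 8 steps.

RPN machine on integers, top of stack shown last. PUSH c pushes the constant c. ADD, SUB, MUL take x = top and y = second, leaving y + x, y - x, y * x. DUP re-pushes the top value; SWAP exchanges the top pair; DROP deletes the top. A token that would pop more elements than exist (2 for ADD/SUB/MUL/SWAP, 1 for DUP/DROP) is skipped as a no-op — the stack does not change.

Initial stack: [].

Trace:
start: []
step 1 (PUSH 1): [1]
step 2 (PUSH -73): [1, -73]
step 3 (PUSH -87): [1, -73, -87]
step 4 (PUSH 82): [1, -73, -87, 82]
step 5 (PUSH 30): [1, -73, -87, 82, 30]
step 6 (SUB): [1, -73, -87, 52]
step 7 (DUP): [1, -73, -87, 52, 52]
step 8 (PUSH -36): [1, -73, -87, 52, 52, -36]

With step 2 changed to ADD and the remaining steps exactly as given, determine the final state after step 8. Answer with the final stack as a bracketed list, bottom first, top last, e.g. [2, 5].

(re-executing from step 2 with the substitution; state before step 2: [1])
step 2 (ADD): [1]
step 3 (PUSH -87): [1, -87]
step 4 (PUSH 82): [1, -87, 82]
step 5 (PUSH 30): [1, -87, 82, 30]
step 6 (SUB): [1, -87, 52]
step 7 (DUP): [1, -87, 52, 52]
step 8 (PUSH -36): [1, -87, 52, 52, -36]

[1, -87, 52, 52, -36]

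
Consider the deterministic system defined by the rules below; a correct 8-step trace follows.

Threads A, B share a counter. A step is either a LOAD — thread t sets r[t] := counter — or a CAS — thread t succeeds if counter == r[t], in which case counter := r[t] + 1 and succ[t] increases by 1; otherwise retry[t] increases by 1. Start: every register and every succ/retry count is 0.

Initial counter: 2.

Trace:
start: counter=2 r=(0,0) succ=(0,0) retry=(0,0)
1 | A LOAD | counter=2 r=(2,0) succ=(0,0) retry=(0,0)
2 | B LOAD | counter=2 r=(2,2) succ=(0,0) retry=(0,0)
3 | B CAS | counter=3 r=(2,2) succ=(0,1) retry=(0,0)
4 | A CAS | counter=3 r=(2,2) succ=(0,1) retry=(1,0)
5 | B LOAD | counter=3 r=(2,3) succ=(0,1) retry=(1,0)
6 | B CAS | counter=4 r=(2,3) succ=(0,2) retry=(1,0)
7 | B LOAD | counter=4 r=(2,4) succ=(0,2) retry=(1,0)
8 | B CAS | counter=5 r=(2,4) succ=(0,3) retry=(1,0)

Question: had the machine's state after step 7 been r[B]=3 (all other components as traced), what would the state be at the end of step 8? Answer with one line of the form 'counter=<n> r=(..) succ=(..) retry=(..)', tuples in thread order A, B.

counter=4 r=(2,3) succ=(0,2) retry=(1,1)

state after step 7 := counter=4 r=(2,3) succ=(0,2) retry=(1,0)
8 | B CAS | counter=4 r=(2,3) succ=(0,2) retry=(1,1)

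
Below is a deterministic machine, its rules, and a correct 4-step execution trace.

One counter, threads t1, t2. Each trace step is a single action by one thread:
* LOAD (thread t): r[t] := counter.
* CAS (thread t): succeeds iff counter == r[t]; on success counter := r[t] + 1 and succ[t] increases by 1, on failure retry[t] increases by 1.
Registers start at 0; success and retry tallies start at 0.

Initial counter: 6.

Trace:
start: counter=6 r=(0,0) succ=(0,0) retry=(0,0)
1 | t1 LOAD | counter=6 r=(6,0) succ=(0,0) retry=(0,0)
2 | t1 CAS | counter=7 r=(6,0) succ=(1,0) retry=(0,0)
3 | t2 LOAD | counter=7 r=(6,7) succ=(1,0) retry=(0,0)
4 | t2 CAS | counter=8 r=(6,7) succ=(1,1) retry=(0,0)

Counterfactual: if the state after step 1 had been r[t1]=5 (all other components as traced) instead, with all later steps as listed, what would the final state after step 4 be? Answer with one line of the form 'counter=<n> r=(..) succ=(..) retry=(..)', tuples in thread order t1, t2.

state after step 1 := counter=6 r=(5,0) succ=(0,0) retry=(0,0)
2 | t1 CAS | counter=6 r=(5,0) succ=(0,0) retry=(1,0)
3 | t2 LOAD | counter=6 r=(5,6) succ=(0,0) retry=(1,0)
4 | t2 CAS | counter=7 r=(5,6) succ=(0,1) retry=(1,0)

counter=7 r=(5,6) succ=(0,1) retry=(1,0)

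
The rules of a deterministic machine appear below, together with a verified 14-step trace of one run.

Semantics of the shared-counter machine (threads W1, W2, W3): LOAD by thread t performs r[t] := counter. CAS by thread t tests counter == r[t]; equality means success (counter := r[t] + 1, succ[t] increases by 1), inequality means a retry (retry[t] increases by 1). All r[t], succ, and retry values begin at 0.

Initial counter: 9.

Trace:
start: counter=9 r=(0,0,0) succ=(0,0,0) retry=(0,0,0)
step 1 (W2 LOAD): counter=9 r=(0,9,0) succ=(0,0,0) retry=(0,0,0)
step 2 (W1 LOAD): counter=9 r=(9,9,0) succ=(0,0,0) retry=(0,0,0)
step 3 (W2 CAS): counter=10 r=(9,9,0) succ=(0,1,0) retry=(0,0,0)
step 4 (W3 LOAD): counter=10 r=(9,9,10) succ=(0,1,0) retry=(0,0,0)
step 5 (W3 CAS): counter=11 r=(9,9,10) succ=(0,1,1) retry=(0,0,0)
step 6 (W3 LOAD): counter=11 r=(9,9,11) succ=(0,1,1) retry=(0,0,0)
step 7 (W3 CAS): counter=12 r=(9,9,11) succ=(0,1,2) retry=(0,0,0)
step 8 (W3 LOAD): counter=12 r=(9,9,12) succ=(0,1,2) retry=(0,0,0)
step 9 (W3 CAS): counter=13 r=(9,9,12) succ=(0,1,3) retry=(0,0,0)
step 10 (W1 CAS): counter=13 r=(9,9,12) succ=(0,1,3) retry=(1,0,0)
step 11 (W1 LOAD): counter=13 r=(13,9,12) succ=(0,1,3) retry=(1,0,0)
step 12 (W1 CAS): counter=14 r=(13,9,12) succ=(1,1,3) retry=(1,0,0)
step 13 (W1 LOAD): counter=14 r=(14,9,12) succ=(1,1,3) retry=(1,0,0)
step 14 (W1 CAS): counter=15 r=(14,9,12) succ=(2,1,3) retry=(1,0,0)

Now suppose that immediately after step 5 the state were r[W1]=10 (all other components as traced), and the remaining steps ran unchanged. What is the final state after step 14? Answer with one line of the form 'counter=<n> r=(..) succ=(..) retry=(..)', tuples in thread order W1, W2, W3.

counter=15 r=(14,9,12) succ=(2,1,3) retry=(1,0,0)

state after step 5 := counter=11 r=(10,9,10) succ=(0,1,1) retry=(0,0,0)
step 6 (W3 LOAD): counter=11 r=(10,9,11) succ=(0,1,1) retry=(0,0,0)
step 7 (W3 CAS): counter=12 r=(10,9,11) succ=(0,1,2) retry=(0,0,0)
step 8 (W3 LOAD): counter=12 r=(10,9,12) succ=(0,1,2) retry=(0,0,0)
step 9 (W3 CAS): counter=13 r=(10,9,12) succ=(0,1,3) retry=(0,0,0)
step 10 (W1 CAS): counter=13 r=(10,9,12) succ=(0,1,3) retry=(1,0,0)
step 11 (W1 LOAD): counter=13 r=(13,9,12) succ=(0,1,3) retry=(1,0,0)
step 12 (W1 CAS): counter=14 r=(13,9,12) succ=(1,1,3) retry=(1,0,0)
step 13 (W1 LOAD): counter=14 r=(14,9,12) succ=(1,1,3) retry=(1,0,0)
step 14 (W1 CAS): counter=15 r=(14,9,12) succ=(2,1,3) retry=(1,0,0)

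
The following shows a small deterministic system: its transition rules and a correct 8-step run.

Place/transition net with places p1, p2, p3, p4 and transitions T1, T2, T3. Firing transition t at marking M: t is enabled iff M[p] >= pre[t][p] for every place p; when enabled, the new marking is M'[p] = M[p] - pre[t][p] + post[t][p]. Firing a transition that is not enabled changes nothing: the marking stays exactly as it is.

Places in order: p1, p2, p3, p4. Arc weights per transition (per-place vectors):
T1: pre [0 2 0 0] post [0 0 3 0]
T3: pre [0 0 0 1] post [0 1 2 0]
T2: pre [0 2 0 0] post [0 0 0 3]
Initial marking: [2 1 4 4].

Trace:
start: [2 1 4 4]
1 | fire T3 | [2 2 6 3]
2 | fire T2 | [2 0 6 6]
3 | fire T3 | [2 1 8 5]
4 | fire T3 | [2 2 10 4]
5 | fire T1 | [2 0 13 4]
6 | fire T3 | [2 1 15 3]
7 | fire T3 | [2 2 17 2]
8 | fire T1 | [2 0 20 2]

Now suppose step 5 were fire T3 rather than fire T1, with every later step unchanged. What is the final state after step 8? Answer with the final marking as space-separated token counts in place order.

2 3 19 1

(re-executing from step 5 with the substitution; state before step 5: [2 2 10 4])
5 | fire T3 | [2 3 12 3]
6 | fire T3 | [2 4 14 2]
7 | fire T3 | [2 5 16 1]
8 | fire T1 | [2 3 19 1]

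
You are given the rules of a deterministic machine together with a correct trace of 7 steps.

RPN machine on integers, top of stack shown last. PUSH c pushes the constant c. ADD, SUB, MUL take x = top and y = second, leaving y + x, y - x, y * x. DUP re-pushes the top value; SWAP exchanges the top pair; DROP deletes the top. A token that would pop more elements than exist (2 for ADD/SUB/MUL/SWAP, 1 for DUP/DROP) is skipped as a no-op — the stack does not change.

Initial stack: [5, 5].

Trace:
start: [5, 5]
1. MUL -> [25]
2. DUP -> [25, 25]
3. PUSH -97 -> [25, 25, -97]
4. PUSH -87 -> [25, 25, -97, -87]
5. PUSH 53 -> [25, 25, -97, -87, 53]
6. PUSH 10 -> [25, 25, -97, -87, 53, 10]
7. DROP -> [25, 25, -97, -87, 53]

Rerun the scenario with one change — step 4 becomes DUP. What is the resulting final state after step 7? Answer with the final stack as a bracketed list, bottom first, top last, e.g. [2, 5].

(re-executing from step 4 with the substitution; state before step 4: [25, 25, -97])
4. DUP -> [25, 25, -97, -97]
5. PUSH 53 -> [25, 25, -97, -97, 53]
6. PUSH 10 -> [25, 25, -97, -97, 53, 10]
7. DROP -> [25, 25, -97, -97, 53]

[25, 25, -97, -97, 53]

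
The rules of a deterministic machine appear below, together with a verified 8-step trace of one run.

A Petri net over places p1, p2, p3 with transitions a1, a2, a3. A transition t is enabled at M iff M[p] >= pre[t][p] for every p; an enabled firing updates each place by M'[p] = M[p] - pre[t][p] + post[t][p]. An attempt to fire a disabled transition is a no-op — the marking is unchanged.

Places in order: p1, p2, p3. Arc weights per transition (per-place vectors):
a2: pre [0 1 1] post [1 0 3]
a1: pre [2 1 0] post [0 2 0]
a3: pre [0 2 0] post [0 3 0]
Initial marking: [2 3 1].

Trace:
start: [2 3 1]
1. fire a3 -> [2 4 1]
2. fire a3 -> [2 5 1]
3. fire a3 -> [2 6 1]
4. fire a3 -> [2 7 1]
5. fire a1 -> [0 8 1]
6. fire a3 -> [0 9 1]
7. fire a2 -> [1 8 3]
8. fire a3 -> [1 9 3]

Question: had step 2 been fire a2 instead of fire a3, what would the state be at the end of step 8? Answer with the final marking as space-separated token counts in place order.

(re-executing from step 2 with the substitution; state before step 2: [2 4 1])
2. fire a2 -> [3 3 3]
3. fire a3 -> [3 4 3]
4. fire a3 -> [3 5 3]
5. fire a1 -> [1 6 3]
6. fire a3 -> [1 7 3]
7. fire a2 -> [2 6 5]
8. fire a3 -> [2 7 5]

2 7 5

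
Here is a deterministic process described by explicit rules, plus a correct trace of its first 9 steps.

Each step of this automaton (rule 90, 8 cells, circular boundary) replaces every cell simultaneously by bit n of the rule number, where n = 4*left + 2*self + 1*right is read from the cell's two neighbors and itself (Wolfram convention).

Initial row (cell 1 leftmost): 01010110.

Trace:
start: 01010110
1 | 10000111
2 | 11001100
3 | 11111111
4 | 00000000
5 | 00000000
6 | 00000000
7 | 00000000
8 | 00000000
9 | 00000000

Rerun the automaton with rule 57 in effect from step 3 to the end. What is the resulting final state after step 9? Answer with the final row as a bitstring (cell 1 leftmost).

10101010

(re-executing steps 3..9 under rule 57; state before step 3: 11001100)
3 | 10101010
4 | 01010101
5 | 10101010
6 | 01010101
7 | 10101010
8 | 01010101
9 | 10101010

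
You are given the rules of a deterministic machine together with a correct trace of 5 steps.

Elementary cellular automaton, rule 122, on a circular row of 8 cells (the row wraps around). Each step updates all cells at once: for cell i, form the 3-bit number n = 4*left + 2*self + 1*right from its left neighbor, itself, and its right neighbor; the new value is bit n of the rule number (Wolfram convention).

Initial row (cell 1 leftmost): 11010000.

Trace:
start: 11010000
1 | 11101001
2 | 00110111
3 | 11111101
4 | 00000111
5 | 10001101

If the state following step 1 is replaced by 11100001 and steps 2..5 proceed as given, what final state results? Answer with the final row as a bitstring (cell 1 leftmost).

state after step 1 := 11100001
2 | 00110011
3 | 11111111
4 | 00000000
5 | 00000000

00000000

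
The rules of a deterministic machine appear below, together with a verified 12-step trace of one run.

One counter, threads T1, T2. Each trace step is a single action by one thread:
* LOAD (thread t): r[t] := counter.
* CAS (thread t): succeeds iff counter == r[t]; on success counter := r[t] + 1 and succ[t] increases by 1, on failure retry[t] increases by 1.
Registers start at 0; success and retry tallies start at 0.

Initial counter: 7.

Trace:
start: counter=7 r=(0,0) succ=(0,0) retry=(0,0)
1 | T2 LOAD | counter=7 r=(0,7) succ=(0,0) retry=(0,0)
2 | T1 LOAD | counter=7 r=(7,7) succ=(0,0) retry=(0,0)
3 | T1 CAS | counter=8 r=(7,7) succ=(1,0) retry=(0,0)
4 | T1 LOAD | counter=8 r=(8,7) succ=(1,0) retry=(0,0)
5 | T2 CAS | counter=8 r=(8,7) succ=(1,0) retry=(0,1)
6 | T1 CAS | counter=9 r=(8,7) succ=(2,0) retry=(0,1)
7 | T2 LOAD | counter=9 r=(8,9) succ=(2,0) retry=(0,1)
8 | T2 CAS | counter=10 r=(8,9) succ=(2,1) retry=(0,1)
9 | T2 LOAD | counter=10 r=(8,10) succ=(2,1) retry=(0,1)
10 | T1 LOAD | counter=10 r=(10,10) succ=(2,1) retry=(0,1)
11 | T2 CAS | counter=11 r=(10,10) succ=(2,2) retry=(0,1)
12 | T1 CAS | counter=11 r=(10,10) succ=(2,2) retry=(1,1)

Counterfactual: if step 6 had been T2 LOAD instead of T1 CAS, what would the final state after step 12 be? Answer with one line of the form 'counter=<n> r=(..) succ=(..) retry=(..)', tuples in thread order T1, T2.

(re-executing from step 6 with the substitution; state before step 6: counter=8 r=(8,7) succ=(1,0) retry=(0,1))
6 | T2 LOAD | counter=8 r=(8,8) succ=(1,0) retry=(0,1)
7 | T2 LOAD | counter=8 r=(8,8) succ=(1,0) retry=(0,1)
8 | T2 CAS | counter=9 r=(8,8) succ=(1,1) retry=(0,1)
9 | T2 LOAD | counter=9 r=(8,9) succ=(1,1) retry=(0,1)
10 | T1 LOAD | counter=9 r=(9,9) succ=(1,1) retry=(0,1)
11 | T2 CAS | counter=10 r=(9,9) succ=(1,2) retry=(0,1)
12 | T1 CAS | counter=10 r=(9,9) succ=(1,2) retry=(1,1)

counter=10 r=(9,9) succ=(1,2) retry=(1,1)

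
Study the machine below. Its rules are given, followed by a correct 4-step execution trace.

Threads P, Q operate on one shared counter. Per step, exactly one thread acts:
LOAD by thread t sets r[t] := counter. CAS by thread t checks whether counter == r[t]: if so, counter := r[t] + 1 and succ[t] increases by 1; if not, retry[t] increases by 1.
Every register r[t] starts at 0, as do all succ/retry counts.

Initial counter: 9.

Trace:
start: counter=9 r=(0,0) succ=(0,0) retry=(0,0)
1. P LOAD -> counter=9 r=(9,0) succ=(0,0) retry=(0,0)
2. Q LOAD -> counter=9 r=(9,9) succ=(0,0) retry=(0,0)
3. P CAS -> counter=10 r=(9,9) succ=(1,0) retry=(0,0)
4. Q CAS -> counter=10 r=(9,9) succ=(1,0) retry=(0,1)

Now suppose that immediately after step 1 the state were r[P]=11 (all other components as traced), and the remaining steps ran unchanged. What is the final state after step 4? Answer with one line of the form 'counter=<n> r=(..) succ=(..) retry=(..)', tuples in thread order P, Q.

state after step 1 := counter=9 r=(11,0) succ=(0,0) retry=(0,0)
2. Q LOAD -> counter=9 r=(11,9) succ=(0,0) retry=(0,0)
3. P CAS -> counter=9 r=(11,9) succ=(0,0) retry=(1,0)
4. Q CAS -> counter=10 r=(11,9) succ=(0,1) retry=(1,0)

counter=10 r=(11,9) succ=(0,1) retry=(1,0)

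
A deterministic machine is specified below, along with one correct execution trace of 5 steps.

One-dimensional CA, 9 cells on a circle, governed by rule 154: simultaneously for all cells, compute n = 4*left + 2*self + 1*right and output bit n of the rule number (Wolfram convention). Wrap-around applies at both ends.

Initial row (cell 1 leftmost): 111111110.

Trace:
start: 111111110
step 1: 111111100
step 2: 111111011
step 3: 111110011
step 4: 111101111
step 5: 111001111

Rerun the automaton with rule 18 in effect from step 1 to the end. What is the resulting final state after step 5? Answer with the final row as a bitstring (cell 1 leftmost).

000000000

(re-executing steps 1..5 under rule 18; state before step 1: 111111110)
step 1: 000000000
step 2: 000000000
step 3: 000000000
step 4: 000000000
step 5: 000000000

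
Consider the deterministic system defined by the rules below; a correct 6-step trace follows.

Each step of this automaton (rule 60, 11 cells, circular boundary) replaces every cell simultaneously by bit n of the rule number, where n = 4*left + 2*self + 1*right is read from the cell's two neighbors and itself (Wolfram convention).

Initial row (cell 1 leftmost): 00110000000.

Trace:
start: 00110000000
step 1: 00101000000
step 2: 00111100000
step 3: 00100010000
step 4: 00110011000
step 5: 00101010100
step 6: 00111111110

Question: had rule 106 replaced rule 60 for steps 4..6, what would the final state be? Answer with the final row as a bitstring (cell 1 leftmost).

00010000001

(re-executing steps 4..6 under rule 106; state before step 4: 00100010000)
step 4: 01000100000
step 5: 10001000000
step 6: 00010000001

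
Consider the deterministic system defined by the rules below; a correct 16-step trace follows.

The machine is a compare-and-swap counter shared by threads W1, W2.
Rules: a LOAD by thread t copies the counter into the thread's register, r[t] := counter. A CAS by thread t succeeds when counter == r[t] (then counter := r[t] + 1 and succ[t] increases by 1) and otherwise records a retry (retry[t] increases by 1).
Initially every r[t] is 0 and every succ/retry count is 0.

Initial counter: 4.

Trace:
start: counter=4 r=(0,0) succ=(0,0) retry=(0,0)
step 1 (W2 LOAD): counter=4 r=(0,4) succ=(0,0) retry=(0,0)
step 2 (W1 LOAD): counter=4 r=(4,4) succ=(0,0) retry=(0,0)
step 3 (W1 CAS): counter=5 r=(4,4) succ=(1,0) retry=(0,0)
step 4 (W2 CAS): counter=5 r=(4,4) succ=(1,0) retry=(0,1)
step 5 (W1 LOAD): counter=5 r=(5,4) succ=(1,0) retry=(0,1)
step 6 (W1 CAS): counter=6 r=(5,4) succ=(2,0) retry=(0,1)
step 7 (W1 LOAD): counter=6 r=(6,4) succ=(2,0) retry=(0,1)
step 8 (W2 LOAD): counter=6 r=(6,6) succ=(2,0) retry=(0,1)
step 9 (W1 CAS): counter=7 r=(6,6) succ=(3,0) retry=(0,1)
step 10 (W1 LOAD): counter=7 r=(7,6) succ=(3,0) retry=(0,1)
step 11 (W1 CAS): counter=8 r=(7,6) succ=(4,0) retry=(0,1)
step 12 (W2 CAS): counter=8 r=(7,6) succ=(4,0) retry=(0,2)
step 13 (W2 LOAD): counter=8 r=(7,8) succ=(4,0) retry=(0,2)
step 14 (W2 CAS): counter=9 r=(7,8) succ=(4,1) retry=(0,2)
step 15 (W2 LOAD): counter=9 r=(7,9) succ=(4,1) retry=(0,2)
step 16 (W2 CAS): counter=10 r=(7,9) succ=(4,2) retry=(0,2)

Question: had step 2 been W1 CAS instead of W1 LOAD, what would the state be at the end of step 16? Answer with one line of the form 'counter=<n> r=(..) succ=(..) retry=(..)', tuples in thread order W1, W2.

(re-executing from step 2 with the substitution; state before step 2: counter=4 r=(0,4) succ=(0,0) retry=(0,0))
step 2 (W1 CAS): counter=4 r=(0,4) succ=(0,0) retry=(1,0)
step 3 (W1 CAS): counter=4 r=(0,4) succ=(0,0) retry=(2,0)
step 4 (W2 CAS): counter=5 r=(0,4) succ=(0,1) retry=(2,0)
step 5 (W1 LOAD): counter=5 r=(5,4) succ=(0,1) retry=(2,0)
step 6 (W1 CAS): counter=6 r=(5,4) succ=(1,1) retry=(2,0)
step 7 (W1 LOAD): counter=6 r=(6,4) succ=(1,1) retry=(2,0)
step 8 (W2 LOAD): counter=6 r=(6,6) succ=(1,1) retry=(2,0)
step 9 (W1 CAS): counter=7 r=(6,6) succ=(2,1) retry=(2,0)
step 10 (W1 LOAD): counter=7 r=(7,6) succ=(2,1) retry=(2,0)
step 11 (W1 CAS): counter=8 r=(7,6) succ=(3,1) retry=(2,0)
step 12 (W2 CAS): counter=8 r=(7,6) succ=(3,1) retry=(2,1)
step 13 (W2 LOAD): counter=8 r=(7,8) succ=(3,1) retry=(2,1)
step 14 (W2 CAS): counter=9 r=(7,8) succ=(3,2) retry=(2,1)
step 15 (W2 LOAD): counter=9 r=(7,9) succ=(3,2) retry=(2,1)
step 16 (W2 CAS): counter=10 r=(7,9) succ=(3,3) retry=(2,1)

counter=10 r=(7,9) succ=(3,3) retry=(2,1)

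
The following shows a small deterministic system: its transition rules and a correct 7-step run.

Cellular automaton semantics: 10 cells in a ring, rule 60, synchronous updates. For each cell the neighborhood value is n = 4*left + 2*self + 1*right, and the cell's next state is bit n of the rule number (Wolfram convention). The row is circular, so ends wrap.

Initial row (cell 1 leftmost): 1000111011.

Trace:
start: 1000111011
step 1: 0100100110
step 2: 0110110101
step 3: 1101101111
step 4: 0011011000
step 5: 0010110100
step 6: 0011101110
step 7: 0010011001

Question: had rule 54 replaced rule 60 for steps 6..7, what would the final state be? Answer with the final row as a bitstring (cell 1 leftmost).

1000110001

(re-executing steps 6..7 under rule 54; state before step 6: 0010110100)
step 6: 0111001110
step 7: 1000110001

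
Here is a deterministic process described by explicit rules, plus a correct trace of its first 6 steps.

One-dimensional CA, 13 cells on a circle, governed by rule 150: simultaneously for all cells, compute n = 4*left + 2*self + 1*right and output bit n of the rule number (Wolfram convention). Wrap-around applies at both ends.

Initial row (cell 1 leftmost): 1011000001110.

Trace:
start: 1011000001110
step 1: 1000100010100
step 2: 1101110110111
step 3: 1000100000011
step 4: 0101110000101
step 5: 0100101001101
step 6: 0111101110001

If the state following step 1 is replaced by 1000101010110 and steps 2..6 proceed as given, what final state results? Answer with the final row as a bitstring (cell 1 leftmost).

state after step 1 := 1000101010110
step 2: 1101101010000
step 3: 0000001011001
step 4: 1000011000111
step 5: 0100100101011
step 6: 0111111101000

0111111101000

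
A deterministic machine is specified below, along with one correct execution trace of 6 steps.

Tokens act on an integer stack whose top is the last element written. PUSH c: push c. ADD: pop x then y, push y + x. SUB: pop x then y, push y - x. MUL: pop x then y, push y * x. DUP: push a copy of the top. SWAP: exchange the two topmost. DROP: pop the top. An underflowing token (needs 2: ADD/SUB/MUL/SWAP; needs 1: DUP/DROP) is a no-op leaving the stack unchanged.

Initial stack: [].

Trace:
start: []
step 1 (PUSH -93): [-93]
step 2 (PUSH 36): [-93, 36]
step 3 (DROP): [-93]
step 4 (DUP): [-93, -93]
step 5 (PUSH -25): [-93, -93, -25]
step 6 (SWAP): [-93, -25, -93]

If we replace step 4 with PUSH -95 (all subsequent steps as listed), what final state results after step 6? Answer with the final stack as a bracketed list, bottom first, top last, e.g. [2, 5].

(re-executing from step 4 with the substitution; state before step 4: [-93])
step 4 (PUSH -95): [-93, -95]
step 5 (PUSH -25): [-93, -95, -25]
step 6 (SWAP): [-93, -25, -95]

[-93, -25, -95]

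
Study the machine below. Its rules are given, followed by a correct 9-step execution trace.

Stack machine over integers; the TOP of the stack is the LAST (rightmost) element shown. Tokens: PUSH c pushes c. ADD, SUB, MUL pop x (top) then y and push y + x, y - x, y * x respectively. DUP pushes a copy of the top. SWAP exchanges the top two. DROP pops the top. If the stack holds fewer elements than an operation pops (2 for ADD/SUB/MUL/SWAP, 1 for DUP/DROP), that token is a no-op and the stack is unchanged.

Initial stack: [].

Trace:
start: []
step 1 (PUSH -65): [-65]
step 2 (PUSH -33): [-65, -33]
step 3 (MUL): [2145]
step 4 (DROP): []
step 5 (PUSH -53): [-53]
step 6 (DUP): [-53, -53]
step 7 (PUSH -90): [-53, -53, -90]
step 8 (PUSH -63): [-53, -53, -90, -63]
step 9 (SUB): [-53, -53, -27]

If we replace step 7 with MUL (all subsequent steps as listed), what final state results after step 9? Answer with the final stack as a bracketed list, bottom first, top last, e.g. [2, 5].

(re-executing from step 7 with the substitution; state before step 7: [-53, -53])
step 7 (MUL): [2809]
step 8 (PUSH -63): [2809, -63]
step 9 (SUB): [2872]

[2872]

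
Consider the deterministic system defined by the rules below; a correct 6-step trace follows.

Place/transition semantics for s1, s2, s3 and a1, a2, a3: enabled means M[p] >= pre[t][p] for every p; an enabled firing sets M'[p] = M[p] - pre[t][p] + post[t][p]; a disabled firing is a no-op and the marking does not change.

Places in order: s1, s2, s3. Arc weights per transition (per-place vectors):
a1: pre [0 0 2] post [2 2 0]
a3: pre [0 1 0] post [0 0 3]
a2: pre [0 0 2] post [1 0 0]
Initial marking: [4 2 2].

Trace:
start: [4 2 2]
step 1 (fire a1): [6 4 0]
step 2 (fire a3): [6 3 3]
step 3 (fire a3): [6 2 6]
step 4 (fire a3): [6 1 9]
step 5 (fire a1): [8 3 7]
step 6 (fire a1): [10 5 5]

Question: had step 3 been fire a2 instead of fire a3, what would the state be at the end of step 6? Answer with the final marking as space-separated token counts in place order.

(re-executing from step 3 with the substitution; state before step 3: [6 3 3])
step 3 (fire a2): [7 3 1]
step 4 (fire a3): [7 2 4]
step 5 (fire a1): [9 4 2]
step 6 (fire a1): [11 6 0]

11 6 0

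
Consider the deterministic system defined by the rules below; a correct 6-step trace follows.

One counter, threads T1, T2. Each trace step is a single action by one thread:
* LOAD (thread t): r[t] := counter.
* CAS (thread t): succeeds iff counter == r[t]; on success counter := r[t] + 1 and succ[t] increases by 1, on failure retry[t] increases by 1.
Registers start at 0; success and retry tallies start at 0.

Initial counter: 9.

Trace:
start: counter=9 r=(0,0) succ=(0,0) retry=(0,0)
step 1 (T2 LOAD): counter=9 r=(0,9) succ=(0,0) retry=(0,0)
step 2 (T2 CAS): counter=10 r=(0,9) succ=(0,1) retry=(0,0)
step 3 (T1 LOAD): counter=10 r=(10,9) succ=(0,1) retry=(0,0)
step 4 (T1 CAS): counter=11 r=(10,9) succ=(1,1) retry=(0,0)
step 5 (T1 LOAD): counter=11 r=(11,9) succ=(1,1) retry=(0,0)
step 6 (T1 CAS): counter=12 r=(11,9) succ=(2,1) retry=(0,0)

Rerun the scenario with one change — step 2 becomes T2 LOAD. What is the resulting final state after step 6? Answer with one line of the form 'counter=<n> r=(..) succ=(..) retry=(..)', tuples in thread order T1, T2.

(re-executing from step 2 with the substitution; state before step 2: counter=9 r=(0,9) succ=(0,0) retry=(0,0))
step 2 (T2 LOAD): counter=9 r=(0,9) succ=(0,0) retry=(0,0)
step 3 (T1 LOAD): counter=9 r=(9,9) succ=(0,0) retry=(0,0)
step 4 (T1 CAS): counter=10 r=(9,9) succ=(1,0) retry=(0,0)
step 5 (T1 LOAD): counter=10 r=(10,9) succ=(1,0) retry=(0,0)
step 6 (T1 CAS): counter=11 r=(10,9) succ=(2,0) retry=(0,0)

counter=11 r=(10,9) succ=(2,0) retry=(0,0)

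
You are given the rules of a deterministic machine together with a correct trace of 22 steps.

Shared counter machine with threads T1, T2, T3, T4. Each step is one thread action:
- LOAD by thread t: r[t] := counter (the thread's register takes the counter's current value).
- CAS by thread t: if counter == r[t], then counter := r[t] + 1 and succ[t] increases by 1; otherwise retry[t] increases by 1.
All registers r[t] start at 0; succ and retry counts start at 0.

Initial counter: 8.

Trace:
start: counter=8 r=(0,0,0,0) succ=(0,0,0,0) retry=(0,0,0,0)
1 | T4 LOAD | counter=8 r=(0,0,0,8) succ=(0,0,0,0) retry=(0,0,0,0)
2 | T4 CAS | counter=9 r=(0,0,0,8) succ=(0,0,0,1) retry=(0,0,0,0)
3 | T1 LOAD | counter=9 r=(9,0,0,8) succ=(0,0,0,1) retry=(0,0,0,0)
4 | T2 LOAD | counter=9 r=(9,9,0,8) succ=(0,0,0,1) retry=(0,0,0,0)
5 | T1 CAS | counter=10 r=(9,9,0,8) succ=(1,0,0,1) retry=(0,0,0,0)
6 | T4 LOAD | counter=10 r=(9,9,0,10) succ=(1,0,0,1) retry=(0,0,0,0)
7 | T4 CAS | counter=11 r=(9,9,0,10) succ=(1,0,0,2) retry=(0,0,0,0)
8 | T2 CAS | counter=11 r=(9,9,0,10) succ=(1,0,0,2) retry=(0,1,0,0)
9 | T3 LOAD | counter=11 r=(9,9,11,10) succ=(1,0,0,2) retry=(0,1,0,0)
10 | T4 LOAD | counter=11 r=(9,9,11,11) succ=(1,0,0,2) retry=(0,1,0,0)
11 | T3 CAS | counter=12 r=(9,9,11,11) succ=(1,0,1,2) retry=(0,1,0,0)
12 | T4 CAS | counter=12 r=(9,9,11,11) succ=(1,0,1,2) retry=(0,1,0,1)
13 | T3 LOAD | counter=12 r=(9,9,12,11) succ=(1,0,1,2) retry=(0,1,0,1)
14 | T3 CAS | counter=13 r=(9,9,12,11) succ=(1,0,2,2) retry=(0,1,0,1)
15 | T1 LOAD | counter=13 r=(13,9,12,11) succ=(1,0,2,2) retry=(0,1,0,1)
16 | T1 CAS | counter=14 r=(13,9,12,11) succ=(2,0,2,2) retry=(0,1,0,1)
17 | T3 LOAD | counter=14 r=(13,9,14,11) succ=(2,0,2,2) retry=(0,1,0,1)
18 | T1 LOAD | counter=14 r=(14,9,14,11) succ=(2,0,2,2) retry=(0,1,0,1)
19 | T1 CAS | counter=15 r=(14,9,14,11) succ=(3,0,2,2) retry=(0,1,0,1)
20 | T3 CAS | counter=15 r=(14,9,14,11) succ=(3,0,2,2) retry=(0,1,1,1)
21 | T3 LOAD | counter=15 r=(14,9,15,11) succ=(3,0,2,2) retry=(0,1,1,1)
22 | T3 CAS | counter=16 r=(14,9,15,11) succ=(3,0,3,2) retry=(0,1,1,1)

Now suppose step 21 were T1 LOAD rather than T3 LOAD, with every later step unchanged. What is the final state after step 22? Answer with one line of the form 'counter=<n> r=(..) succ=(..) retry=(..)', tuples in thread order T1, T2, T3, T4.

(re-executing from step 21 with the substitution; state before step 21: counter=15 r=(14,9,14,11) succ=(3,0,2,2) retry=(0,1,1,1))
21 | T1 LOAD | counter=15 r=(15,9,14,11) succ=(3,0,2,2) retry=(0,1,1,1)
22 | T3 CAS | counter=15 r=(15,9,14,11) succ=(3,0,2,2) retry=(0,1,2,1)

counter=15 r=(15,9,14,11) succ=(3,0,2,2) retry=(0,1,2,1)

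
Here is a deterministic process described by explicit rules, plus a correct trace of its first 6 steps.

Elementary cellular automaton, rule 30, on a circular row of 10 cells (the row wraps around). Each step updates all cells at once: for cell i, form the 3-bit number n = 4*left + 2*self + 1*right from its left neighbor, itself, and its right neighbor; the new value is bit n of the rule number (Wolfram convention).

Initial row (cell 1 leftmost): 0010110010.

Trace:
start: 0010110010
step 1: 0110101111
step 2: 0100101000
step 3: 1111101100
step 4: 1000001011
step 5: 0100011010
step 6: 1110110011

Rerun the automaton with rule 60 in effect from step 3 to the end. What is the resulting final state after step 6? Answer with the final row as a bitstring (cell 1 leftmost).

1100111010

(re-executing steps 3..6 under rule 60; state before step 3: 0100101000)
step 3: 0110111100
step 4: 0101100010
step 5: 0111010011
step 6: 1100111010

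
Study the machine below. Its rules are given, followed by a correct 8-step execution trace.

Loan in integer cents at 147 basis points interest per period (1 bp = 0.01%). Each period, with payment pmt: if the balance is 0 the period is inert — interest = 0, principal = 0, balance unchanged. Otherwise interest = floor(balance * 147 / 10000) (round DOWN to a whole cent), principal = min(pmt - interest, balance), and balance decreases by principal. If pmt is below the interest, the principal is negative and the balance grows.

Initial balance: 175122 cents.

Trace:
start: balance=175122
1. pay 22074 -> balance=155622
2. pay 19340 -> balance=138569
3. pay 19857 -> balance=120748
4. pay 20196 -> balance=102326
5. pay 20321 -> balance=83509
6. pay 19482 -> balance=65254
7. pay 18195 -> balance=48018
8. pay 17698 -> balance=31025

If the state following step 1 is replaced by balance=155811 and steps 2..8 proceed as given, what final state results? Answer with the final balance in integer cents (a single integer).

31235

state after step 1 := balance=155811
2. pay 19340 -> balance=138761
3. pay 19857 -> balance=120943
4. pay 20196 -> balance=102524
5. pay 20321 -> balance=83710
6. pay 19482 -> balance=65458
7. pay 18195 -> balance=48225
8. pay 17698 -> balance=31235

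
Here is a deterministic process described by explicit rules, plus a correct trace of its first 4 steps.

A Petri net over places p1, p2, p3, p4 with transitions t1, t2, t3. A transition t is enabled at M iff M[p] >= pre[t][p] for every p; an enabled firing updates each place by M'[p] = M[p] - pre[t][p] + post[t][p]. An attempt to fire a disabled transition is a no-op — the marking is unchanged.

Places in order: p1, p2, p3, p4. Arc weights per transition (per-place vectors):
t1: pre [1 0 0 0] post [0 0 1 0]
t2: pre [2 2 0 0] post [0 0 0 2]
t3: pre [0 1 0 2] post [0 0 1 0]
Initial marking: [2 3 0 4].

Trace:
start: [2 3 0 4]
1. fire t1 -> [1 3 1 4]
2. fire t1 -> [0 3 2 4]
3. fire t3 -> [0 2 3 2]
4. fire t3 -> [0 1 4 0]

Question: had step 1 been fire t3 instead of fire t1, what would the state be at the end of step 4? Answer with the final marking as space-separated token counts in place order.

1 1 3 0

(re-executing from step 1 with the substitution; state before step 1: [2 3 0 4])
1. fire t3 -> [2 2 1 2]
2. fire t1 -> [1 2 2 2]
3. fire t3 -> [1 1 3 0]
4. fire t3 -> [1 1 3 0]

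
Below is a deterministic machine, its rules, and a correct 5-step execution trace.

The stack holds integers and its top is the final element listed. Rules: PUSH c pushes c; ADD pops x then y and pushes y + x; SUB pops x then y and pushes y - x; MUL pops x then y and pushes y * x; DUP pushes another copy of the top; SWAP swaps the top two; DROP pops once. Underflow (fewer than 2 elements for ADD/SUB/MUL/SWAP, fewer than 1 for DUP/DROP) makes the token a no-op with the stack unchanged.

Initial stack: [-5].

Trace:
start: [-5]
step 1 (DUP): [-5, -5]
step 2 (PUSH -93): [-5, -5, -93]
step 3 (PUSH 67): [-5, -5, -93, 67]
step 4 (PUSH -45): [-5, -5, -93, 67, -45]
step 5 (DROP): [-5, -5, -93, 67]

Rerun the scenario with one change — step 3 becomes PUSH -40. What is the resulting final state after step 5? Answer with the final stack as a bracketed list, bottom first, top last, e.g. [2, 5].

(re-executing from step 3 with the substitution; state before step 3: [-5, -5, -93])
step 3 (PUSH -40): [-5, -5, -93, -40]
step 4 (PUSH -45): [-5, -5, -93, -40, -45]
step 5 (DROP): [-5, -5, -93, -40]

[-5, -5, -93, -40]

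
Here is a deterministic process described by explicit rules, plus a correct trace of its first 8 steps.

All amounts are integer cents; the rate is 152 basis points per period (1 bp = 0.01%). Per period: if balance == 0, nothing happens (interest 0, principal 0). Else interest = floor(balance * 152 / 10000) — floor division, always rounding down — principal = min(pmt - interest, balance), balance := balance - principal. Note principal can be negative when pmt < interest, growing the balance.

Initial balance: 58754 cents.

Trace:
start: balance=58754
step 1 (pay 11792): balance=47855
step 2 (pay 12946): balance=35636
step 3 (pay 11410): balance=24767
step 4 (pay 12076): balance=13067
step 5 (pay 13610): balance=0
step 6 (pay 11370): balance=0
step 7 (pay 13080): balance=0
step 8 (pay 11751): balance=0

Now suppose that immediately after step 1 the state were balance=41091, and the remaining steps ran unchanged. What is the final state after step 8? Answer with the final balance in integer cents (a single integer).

0

state after step 1 := balance=41091
step 2 (pay 12946): balance=28769
step 3 (pay 11410): balance=17796
step 4 (pay 12076): balance=5990
step 5 (pay 13610): balance=0
step 6 (pay 11370): balance=0
step 7 (pay 13080): balance=0
step 8 (pay 11751): balance=0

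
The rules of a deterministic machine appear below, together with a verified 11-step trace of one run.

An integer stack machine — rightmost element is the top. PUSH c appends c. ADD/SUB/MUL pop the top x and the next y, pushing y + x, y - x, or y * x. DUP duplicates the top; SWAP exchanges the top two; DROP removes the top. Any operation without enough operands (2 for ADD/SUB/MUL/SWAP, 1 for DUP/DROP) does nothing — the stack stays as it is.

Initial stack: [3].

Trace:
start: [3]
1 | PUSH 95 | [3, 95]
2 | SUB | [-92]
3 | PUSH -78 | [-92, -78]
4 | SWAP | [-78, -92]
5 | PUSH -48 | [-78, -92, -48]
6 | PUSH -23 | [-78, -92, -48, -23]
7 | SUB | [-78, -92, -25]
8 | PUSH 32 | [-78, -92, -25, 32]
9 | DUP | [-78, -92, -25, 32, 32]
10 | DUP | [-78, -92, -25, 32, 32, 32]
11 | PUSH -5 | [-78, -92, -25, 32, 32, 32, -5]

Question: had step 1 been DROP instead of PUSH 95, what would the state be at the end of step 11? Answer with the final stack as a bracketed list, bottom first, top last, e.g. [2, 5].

[-78, -25, 32, 32, 32, -5]

(re-executing from step 1 with the substitution; state before step 1: [3])
1 | DROP | []
2 | SUB | []
3 | PUSH -78 | [-78]
4 | SWAP | [-78]
5 | PUSH -48 | [-78, -48]
6 | PUSH -23 | [-78, -48, -23]
7 | SUB | [-78, -25]
8 | PUSH 32 | [-78, -25, 32]
9 | DUP | [-78, -25, 32, 32]
10 | DUP | [-78, -25, 32, 32, 32]
11 | PUSH -5 | [-78, -25, 32, 32, 32, -5]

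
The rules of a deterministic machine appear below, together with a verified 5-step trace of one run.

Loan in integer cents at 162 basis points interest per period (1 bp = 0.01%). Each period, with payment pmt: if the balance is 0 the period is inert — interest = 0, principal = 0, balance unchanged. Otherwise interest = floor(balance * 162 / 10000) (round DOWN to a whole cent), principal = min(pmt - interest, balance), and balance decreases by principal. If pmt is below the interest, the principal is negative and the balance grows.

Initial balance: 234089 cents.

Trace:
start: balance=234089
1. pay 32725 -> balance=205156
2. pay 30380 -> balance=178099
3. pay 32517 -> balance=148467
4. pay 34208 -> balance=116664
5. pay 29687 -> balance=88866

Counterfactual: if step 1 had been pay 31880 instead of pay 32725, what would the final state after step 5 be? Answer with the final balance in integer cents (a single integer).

89768

(re-executing from step 1 with the substitution; state before step 1: balance=234089)
1. pay 31880 -> balance=206001
2. pay 30380 -> balance=178958
3. pay 32517 -> balance=149340
4. pay 34208 -> balance=117551
5. pay 29687 -> balance=89768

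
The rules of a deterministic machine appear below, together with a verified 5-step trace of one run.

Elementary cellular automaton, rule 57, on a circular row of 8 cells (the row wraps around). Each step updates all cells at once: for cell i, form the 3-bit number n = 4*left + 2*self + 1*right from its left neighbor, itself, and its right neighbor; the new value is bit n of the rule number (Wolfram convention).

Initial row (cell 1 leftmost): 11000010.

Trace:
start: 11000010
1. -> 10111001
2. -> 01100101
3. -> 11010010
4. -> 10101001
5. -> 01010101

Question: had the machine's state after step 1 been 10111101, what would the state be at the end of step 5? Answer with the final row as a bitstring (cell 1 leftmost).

01101011

state after step 1 := 10111101
2. -> 01100011
3. -> 11011010
4. -> 10110101
5. -> 01101011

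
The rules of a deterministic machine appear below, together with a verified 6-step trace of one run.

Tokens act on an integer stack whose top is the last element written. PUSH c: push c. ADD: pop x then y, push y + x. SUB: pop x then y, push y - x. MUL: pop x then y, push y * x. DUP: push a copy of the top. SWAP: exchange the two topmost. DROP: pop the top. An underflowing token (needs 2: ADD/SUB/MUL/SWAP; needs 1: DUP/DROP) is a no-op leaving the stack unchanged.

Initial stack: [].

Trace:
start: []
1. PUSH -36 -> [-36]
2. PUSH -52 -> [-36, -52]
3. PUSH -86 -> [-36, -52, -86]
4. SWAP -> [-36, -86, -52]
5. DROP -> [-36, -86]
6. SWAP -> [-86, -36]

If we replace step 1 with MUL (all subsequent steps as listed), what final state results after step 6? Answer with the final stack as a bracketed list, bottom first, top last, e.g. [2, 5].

(re-executing from step 1 with the substitution; state before step 1: [])
1. MUL -> []
2. PUSH -52 -> [-52]
3. PUSH -86 -> [-52, -86]
4. SWAP -> [-86, -52]
5. DROP -> [-86]
6. SWAP -> [-86]

[-86]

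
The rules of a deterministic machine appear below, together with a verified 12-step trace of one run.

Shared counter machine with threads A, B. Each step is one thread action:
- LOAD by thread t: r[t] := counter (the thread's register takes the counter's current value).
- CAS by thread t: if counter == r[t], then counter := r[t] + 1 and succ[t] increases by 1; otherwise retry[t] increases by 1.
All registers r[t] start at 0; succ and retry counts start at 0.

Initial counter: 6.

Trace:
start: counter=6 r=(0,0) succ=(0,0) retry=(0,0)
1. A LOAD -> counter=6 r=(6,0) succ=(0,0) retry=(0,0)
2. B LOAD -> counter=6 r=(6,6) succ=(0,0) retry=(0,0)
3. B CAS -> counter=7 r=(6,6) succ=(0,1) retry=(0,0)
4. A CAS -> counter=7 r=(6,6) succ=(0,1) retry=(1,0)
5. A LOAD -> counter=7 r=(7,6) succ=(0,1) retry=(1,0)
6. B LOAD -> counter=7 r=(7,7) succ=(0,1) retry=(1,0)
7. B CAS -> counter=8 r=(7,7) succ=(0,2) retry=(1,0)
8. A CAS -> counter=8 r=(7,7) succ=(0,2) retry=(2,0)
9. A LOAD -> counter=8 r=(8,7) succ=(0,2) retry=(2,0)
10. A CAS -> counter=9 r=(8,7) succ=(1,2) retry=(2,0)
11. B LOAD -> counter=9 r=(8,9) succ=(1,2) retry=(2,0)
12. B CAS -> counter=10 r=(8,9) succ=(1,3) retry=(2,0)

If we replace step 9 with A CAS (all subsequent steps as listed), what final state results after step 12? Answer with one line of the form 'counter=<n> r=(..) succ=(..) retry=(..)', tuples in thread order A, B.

counter=9 r=(7,8) succ=(0,3) retry=(4,0)

(re-executing from step 9 with the substitution; state before step 9: counter=8 r=(7,7) succ=(0,2) retry=(2,0))
9. A CAS -> counter=8 r=(7,7) succ=(0,2) retry=(3,0)
10. A CAS -> counter=8 r=(7,7) succ=(0,2) retry=(4,0)
11. B LOAD -> counter=8 r=(7,8) succ=(0,2) retry=(4,0)
12. B CAS -> counter=9 r=(7,8) succ=(0,3) retry=(4,0)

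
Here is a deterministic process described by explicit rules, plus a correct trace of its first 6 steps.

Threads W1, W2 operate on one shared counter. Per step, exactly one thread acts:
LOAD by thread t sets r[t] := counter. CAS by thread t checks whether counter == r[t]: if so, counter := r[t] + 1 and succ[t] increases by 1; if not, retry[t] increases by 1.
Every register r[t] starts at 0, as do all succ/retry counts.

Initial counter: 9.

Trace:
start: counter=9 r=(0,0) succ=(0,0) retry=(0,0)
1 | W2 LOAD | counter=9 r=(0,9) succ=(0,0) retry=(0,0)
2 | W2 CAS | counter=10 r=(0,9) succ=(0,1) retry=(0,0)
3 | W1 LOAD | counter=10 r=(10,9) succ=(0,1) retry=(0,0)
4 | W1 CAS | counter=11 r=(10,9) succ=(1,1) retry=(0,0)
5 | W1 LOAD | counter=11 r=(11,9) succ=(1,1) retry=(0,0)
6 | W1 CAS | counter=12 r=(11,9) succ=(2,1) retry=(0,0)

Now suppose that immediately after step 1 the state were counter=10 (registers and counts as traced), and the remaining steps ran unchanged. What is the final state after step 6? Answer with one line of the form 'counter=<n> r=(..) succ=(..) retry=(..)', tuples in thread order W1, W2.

state after step 1 := counter=10 r=(0,9) succ=(0,0) retry=(0,0)
2 | W2 CAS | counter=10 r=(0,9) succ=(0,0) retry=(0,1)
3 | W1 LOAD | counter=10 r=(10,9) succ=(0,0) retry=(0,1)
4 | W1 CAS | counter=11 r=(10,9) succ=(1,0) retry=(0,1)
5 | W1 LOAD | counter=11 r=(11,9) succ=(1,0) retry=(0,1)
6 | W1 CAS | counter=12 r=(11,9) succ=(2,0) retry=(0,1)

counter=12 r=(11,9) succ=(2,0) retry=(0,1)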